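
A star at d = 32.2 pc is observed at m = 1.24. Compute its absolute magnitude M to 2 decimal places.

M = m − 5 log₁₀(d/10 pc) = 1.24 − 5 log₁₀(32.2/10)
  = 1.24 − 5 × 0.508 = 1.24 − 2.54 = -1.30.

-1.30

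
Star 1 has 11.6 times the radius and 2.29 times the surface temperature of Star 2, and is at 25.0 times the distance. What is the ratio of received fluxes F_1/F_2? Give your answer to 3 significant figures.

5.92

L_1/L_2 = (R_1/R_2)²(T_1/T_2)⁴ = (11.6)² × (2.29)⁴ = 3700.
F_1/F_2 = (L_1/L_2)/(d_1/d_2)² = 3700 / (25.0)² = 5.921.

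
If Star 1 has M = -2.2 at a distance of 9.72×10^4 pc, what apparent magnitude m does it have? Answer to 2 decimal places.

17.74

m = M + 5 log₁₀(d/10 pc) = -2.2 + 5 log₁₀(9.72×10^4/10)
  = -2.2 + 5 × 3.988 = -2.2 + 19.94 = 17.74.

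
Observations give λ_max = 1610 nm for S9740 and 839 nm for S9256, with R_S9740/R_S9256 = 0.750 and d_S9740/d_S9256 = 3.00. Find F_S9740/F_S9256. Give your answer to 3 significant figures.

Wien's law: T_S9740/T_S9256 = λ_S9256/λ_S9740 = 839/1610 = 0.5211.
L_S9740/L_S9256 = (R_S9740/R_S9256)²(T_S9740/T_S9256)⁴ = (0.750)²(0.5211)⁴ = 0.04148.
F_S9740/F_S9256 = (L_S9740/L_S9256)/(d_S9740/d_S9256)² = 0.04148/(3.00)² = 0.004609.

0.00461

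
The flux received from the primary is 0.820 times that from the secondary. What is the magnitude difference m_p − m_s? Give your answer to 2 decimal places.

m_p − m_s = −2.5 log₁₀(F_p/F_s) = −2.5 log₁₀(0.820) = −2.5 × (-0.086) = 0.215.

0.22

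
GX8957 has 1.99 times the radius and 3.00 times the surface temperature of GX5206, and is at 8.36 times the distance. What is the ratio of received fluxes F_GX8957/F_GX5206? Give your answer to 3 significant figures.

4.59

L_GX8957/L_GX5206 = (R_GX8957/R_GX5206)²(T_GX8957/T_GX5206)⁴ = (1.99)² × (3.00)⁴ = 320.8.
F_GX8957/F_GX5206 = (L_GX8957/L_GX5206)/(d_GX8957/d_GX5206)² = 320.8 / (8.36)² = 4.590.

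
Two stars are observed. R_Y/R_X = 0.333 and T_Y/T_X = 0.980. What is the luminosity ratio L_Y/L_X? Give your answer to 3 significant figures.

0.102

From the Stefan–Boltzmann law, L ∝ R²T⁴, so
L_Y/L_X = (R_Y/R_X)² (T_Y/T_X)⁴ = (0.333)² × (0.980)⁴ = 0.1109 × 0.9224 = 0.1023.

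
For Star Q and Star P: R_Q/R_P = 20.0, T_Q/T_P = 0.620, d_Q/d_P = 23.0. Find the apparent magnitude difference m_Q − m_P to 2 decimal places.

2.38

L_Q/L_P = (20.0)²(0.620)⁴ = 59.11.
F_Q/F_P = (L_Q/L_P)/(d_Q/d_P)² = 59.11/529.0 = 0.1117.
m_Q − m_P = −2.5 log₁₀(0.1117) = 2.38.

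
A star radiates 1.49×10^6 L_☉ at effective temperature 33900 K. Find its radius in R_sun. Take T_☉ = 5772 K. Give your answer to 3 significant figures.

35.4 R_sun

R/R_☉ = √(L/L_☉) / (T/T_☉)² = √(1.49×10^6) / (5.873)²
       = 1221 / 34.49 = 35.39.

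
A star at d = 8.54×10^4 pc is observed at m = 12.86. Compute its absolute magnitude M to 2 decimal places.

-6.80

M = m − 5 log₁₀(d/10 pc) = 12.86 − 5 log₁₀(8.54×10^4/10)
  = 12.86 − 5 × 3.931 = 12.86 − 19.66 = -6.80.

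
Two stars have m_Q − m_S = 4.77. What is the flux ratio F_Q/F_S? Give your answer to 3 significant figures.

F_Q/F_S = 10^(−(m_Q − m_S)/2.5) = 10^(-4.77/2.5) = 10^-1.908 = 0.01236.

0.0124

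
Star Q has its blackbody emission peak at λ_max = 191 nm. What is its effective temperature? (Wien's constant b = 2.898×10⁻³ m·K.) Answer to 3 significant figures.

T = b/λ_max = 2.898×10⁻³ / (191×10⁻⁹) = 1.517×10^4 K.

1.52×10^4 K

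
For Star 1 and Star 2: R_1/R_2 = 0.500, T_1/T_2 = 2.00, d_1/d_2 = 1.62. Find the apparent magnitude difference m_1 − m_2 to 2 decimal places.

-0.46

L_1/L_2 = (0.500)²(2.00)⁴ = 4.000.
F_1/F_2 = (L_1/L_2)/(d_1/d_2)² = 4.000/2.624 = 1.524.
m_1 − m_2 = −2.5 log₁₀(1.524) = -0.46.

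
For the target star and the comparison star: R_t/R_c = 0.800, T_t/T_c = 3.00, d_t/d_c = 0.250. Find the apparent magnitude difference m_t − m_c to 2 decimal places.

-7.30

L_t/L_c = (0.800)²(3.00)⁴ = 51.84.
F_t/F_c = (L_t/L_c)/(d_t/d_c)² = 51.84/0.06250 = 829.4.
m_t − m_c = −2.5 log₁₀(829.4) = -7.30.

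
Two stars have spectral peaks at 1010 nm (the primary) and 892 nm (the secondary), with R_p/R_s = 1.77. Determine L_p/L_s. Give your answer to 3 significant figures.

Wien's law gives T ∝ 1/λ_max, so T_p/T_s = λ_s/λ_p = 892/1010 = 0.8832.
Then L ∝ R²T⁴ gives L_p/L_s = (1.77)² × (0.8832)⁴ = 3.133 × 0.6084 = 1.906.

1.91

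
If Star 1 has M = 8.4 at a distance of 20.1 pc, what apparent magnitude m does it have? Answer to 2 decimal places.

m = M + 5 log₁₀(d/10 pc) = 8.4 + 5 log₁₀(20.1/10)
  = 8.4 + 5 × 0.303 = 8.4 + 1.52 = 9.92.

9.92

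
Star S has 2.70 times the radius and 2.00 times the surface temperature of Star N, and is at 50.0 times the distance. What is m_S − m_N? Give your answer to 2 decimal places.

3.33

L_S/L_N = (2.70)²(2.00)⁴ = 116.6.
F_S/F_N = (L_S/L_N)/(d_S/d_N)² = 116.6/2500 = 0.04666.
m_S − m_N = −2.5 log₁₀(0.04666) = 3.33.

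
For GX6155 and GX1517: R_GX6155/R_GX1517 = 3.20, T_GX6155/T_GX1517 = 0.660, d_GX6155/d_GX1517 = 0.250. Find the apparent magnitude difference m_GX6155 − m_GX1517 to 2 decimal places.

-3.73

L_GX6155/L_GX1517 = (3.20)²(0.660)⁴ = 1.943.
F_GX6155/F_GX1517 = (L_GX6155/L_GX1517)/(d_GX6155/d_GX1517)² = 1.943/0.06250 = 31.09.
m_GX6155 − m_GX1517 = −2.5 log₁₀(31.09) = -3.73.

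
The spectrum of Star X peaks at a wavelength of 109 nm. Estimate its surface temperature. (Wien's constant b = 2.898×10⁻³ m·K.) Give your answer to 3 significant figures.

T = b/λ_max = 2.898×10⁻³ / (109×10⁻⁹) = 2.659×10^4 K.

2.66×10^4 K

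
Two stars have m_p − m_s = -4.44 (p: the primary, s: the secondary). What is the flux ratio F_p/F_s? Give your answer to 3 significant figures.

F_p/F_s = 10^(−(m_p − m_s)/2.5) = 10^(4.44/2.5) = 10^1.776 = 59.70.

59.7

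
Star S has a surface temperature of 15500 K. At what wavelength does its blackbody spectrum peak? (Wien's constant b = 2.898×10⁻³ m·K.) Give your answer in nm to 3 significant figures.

187 nm

λ_max = b/T = 2.898×10⁻³ / 15500 = 1.87×10^-7 m = 187.0 nm.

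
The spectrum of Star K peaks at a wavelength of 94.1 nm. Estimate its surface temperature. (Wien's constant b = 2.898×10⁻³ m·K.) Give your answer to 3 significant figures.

T = b/λ_max = 2.898×10⁻³ / (94.1×10⁻⁹) = 3.080×10^4 K.

3.08×10^4 K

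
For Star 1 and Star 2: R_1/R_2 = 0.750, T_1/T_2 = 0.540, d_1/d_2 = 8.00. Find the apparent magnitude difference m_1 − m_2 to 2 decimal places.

7.82

L_1/L_2 = (0.750)²(0.540)⁴ = 0.04783.
F_1/F_2 = (L_1/L_2)/(d_1/d_2)² = 0.04783/64.00 = 7.473×10^-4.
m_1 − m_2 = −2.5 log₁₀(7.473×10^-4) = 7.82.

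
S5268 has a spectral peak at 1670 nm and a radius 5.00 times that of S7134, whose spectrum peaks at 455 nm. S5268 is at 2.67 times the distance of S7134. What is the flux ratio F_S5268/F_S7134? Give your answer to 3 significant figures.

0.0193

Wien's law: T_S5268/T_S7134 = λ_S7134/λ_S5268 = 455/1670 = 0.2725.
L_S5268/L_S7134 = (R_S5268/R_S7134)²(T_S5268/T_S7134)⁴ = (5.00)²(0.2725)⁴ = 0.1378.
F_S5268/F_S7134 = (L_S5268/L_S7134)/(d_S5268/d_S7134)² = 0.1378/(2.67)² = 0.01932.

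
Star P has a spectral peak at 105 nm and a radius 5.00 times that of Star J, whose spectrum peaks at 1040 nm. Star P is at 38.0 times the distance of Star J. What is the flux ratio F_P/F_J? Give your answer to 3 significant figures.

167

Wien's law: T_P/T_J = λ_J/λ_P = 1040/105 = 9.905.
L_P/L_J = (R_P/R_J)²(T_P/T_J)⁴ = (5.00)²(9.905)⁴ = 2.406×10^5.
F_P/F_J = (L_P/L_J)/(d_P/d_J)² = 2.406×10^5/(38.0)² = 166.6.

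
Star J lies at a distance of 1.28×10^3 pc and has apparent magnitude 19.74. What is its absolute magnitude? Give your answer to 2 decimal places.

9.20

M = m − 5 log₁₀(d/10 pc) = 19.74 − 5 log₁₀(1.28×10^3/10)
  = 19.74 − 5 × 2.107 = 19.74 − 10.54 = 9.20.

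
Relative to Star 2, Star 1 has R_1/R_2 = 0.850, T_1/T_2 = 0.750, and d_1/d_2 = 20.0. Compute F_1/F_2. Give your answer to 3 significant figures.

5.72×10^-4

L_1/L_2 = (R_1/R_2)²(T_1/T_2)⁴ = (0.850)² × (0.750)⁴ = 0.2286.
F_1/F_2 = (L_1/L_2)/(d_1/d_2)² = 0.2286 / (20.0)² = 5.715×10^-4.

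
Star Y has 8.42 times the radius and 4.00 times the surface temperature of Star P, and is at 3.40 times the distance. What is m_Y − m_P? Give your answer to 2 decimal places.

L_Y/L_P = (8.42)²(4.00)⁴ = 1.815×10^4.
F_Y/F_P = (L_Y/L_P)/(d_Y/d_P)² = 1.815×10^4/11.56 = 1570.
m_Y − m_P = −2.5 log₁₀(1570) = -7.99.

-7.99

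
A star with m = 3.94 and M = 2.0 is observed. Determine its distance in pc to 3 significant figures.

24.4 pc

m − M = 5 log₁₀(d/10 pc)
3.94 − (2.0) = 1.94 = 5 log₁₀(d/10)
d = 10 × 10^(1.94/5) = 10 × 10^0.388 = 24.43 pc.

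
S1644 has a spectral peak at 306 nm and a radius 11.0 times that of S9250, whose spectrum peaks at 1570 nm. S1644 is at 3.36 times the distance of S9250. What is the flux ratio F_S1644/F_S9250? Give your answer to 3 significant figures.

7.43×10^3

Wien's law: T_S1644/T_S9250 = λ_S9250/λ_S1644 = 1570/306 = 5.131.
L_S1644/L_S9250 = (R_S1644/R_S9250)²(T_S1644/T_S9250)⁴ = (11.0)²(5.131)⁴ = 8.385×10^4.
F_S1644/F_S9250 = (L_S1644/L_S9250)/(d_S1644/d_S9250)² = 8.385×10^4/(3.36)² = 7427.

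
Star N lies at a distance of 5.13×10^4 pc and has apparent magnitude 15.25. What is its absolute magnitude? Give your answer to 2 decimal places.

M = m − 5 log₁₀(d/10 pc) = 15.25 − 5 log₁₀(5.13×10^4/10)
  = 15.25 − 5 × 3.710 = 15.25 − 18.55 = -3.30.

-3.30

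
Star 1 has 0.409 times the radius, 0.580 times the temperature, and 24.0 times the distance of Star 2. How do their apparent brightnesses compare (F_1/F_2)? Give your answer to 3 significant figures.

3.29×10^-5

L_1/L_2 = (R_1/R_2)²(T_1/T_2)⁴ = (0.409)² × (0.580)⁴ = 0.01893.
F_1/F_2 = (L_1/L_2)/(d_1/d_2)² = 0.01893 / (24.0)² = 3.287×10^-5.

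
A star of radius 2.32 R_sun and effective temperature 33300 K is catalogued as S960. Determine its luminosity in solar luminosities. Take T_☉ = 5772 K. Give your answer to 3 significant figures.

L/L_☉ = (R/R_☉)² (T/T_☉)⁴ = (2.32)² × (33300/5772)⁴
       = 5.382 × (5.769)⁴ = 5.382 × 1108 = 5963.

5.96×10^3 solar luminosities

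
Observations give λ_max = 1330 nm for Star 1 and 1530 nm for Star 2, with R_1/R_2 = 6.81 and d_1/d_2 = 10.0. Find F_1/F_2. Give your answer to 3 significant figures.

0.812

Wien's law: T_1/T_2 = λ_2/λ_1 = 1530/1330 = 1.150.
L_1/L_2 = (R_1/R_2)²(T_1/T_2)⁴ = (6.81)²(1.150)⁴ = 81.22.
F_1/F_2 = (L_1/L_2)/(d_1/d_2)² = 81.22/(10.0)² = 0.8122.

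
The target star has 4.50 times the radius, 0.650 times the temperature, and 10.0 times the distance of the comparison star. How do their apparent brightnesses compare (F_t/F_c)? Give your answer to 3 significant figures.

0.0361

L_t/L_c = (R_t/R_c)²(T_t/T_c)⁴ = (4.50)² × (0.650)⁴ = 3.615.
F_t/F_c = (L_t/L_c)/(d_t/d_c)² = 3.615 / (10.0)² = 0.03615.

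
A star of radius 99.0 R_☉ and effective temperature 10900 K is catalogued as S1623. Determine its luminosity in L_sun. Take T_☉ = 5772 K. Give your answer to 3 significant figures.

L/L_☉ = (R/R_☉)² (T/T_☉)⁴ = (99.0)² × (10900/5772)⁴
       = 9801 × (1.888)⁴ = 9801 × 12.72 = 1.246×10^5.

1.25×10^5 L_sun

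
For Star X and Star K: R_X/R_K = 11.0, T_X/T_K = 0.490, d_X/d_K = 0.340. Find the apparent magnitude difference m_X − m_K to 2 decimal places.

-4.45

L_X/L_K = (11.0)²(0.490)⁴ = 6.975.
F_X/F_K = (L_X/L_K)/(d_X/d_K)² = 6.975/0.1156 = 60.34.
m_X − m_K = −2.5 log₁₀(60.34) = -4.45.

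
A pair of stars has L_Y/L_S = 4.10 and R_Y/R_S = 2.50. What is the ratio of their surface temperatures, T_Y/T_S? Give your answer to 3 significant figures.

L ∝ R²T⁴ gives T ∝ (L/R²)^(1/4), so
T_Y/T_S = (4.10 / 2.50²)^(1/4) = (0.6560)^(1/4) = 0.9000.

0.900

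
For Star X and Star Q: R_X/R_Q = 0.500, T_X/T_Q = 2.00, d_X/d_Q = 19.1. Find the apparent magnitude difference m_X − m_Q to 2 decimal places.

L_X/L_Q = (0.500)²(2.00)⁴ = 4.000.
F_X/F_Q = (L_X/L_Q)/(d_X/d_Q)² = 4.000/364.8 = 0.01096.
m_X − m_Q = −2.5 log₁₀(0.01096) = 4.90.

4.90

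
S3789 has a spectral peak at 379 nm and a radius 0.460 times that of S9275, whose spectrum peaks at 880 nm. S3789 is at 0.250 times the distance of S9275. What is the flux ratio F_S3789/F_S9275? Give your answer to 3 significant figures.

98.4

Wien's law: T_S3789/T_S9275 = λ_S9275/λ_S3789 = 880/379 = 2.322.
L_S3789/L_S9275 = (R_S3789/R_S9275)²(T_S3789/T_S9275)⁴ = (0.460)²(2.322)⁴ = 6.150.
F_S3789/F_S9275 = (L_S3789/L_S9275)/(d_S3789/d_S9275)² = 6.150/(0.250)² = 98.40.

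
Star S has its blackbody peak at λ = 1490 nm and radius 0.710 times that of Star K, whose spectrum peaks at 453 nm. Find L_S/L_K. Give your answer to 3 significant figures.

Wien's law gives T ∝ 1/λ_max, so T_S/T_K = λ_K/λ_S = 453/1490 = 0.3040.
Then L ∝ R²T⁴ gives L_S/L_K = (0.710)² × (0.3040)⁴ = 0.5041 × 0.008544 = 0.004307.

0.00431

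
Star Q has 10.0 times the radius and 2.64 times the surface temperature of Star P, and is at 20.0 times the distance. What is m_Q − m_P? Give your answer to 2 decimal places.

L_Q/L_P = (10.0)²(2.64)⁴ = 4858.
F_Q/F_P = (L_Q/L_P)/(d_Q/d_P)² = 4858/400.0 = 12.14.
m_Q − m_P = −2.5 log₁₀(12.14) = -2.71.

-2.71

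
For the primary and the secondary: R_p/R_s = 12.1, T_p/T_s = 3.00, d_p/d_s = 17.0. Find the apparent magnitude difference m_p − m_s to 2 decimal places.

-4.03

L_p/L_s = (12.1)²(3.00)⁴ = 1.186×10^4.
F_p/F_s = (L_p/L_s)/(d_p/d_s)² = 1.186×10^4/289.0 = 41.04.
m_p − m_s = −2.5 log₁₀(41.04) = -4.03.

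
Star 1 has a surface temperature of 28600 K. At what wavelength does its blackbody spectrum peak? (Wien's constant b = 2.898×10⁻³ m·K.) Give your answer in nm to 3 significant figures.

λ_max = b/T = 2.898×10⁻³ / 28600 = 1.01×10^-7 m = 101.3 nm.

101 nm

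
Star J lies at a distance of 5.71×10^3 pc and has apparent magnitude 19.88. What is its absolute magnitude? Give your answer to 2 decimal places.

M = m − 5 log₁₀(d/10 pc) = 19.88 − 5 log₁₀(5.71×10^3/10)
  = 19.88 − 5 × 2.757 = 19.88 − 13.78 = 6.10.

6.10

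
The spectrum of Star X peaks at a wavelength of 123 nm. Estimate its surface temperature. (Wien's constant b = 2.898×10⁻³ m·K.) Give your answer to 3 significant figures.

2.36×10^4 K

T = b/λ_max = 2.898×10⁻³ / (123×10⁻⁹) = 2.356×10^4 K.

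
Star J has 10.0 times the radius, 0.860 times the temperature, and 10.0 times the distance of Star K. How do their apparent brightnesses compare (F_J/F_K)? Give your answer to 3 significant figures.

L_J/L_K = (R_J/R_K)²(T_J/T_K)⁴ = (10.0)² × (0.860)⁴ = 54.70.
F_J/F_K = (L_J/L_K)/(d_J/d_K)² = 54.70 / (10.0)² = 0.5470.

0.547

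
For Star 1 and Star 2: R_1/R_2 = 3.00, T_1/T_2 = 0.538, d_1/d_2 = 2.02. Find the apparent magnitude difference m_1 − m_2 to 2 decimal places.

L_1/L_2 = (3.00)²(0.538)⁴ = 0.7540.
F_1/F_2 = (L_1/L_2)/(d_1/d_2)² = 0.7540/4.080 = 0.1848.
m_1 − m_2 = −2.5 log₁₀(0.1848) = 1.83.

1.83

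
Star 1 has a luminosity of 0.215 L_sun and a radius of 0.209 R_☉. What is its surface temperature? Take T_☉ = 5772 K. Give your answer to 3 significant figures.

8.60×10^3 K

T/T_☉ = (L/L_☉)^(1/4) / (R/R_☉)^(1/2)
T = 5772 × (0.215)^(1/4) / √(0.209) = 5772 × 0.6809 / 0.4572 = 8597 K.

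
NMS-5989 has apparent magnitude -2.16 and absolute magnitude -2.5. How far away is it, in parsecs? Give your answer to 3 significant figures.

m − M = 5 log₁₀(d/10 pc)
-2.16 − (-2.5) = 0.34 = 5 log₁₀(d/10)
d = 10 × 10^(0.34/5) = 10 × 10^0.068 = 11.69 pc.

11.7 pc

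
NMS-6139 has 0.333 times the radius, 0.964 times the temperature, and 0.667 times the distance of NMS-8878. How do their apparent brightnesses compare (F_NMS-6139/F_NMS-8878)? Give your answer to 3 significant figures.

L_NMS-6139/L_NMS-8878 = (R_NMS-6139/R_NMS-8878)²(T_NMS-6139/T_NMS-8878)⁴ = (0.333)² × (0.964)⁴ = 0.09576.
F_NMS-6139/F_NMS-8878 = (L_NMS-6139/L_NMS-8878)/(d_NMS-6139/d_NMS-8878)² = 0.09576 / (0.667)² = 0.2153.

0.215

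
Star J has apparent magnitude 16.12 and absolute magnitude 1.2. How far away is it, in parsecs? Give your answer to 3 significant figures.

9.64×10^3 pc

m − M = 5 log₁₀(d/10 pc)
16.12 − (1.2) = 14.92 = 5 log₁₀(d/10)
d = 10 × 10^(14.92/5) = 10 × 10^2.984 = 9638 pc.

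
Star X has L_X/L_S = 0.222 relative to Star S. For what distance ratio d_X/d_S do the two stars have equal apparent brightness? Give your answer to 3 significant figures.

Equal flux requires L_X/d_X² = L_S/d_S², so d_X/d_S = √(L_X/L_S)
= √(0.222) = 0.4712.

0.471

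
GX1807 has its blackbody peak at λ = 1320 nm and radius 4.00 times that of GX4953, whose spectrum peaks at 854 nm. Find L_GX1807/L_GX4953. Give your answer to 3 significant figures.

2.80

Wien's law gives T ∝ 1/λ_max, so T_GX1807/T_GX4953 = λ_GX4953/λ_GX1807 = 854/1320 = 0.6470.
Then L ∝ R²T⁴ gives L_GX1807/L_GX4953 = (4.00)² × (0.6470)⁴ = 16.00 × 0.1752 = 2.803.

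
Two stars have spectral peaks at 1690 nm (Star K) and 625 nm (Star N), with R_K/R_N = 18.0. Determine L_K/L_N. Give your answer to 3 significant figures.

Wien's law gives T ∝ 1/λ_max, so T_K/T_N = λ_N/λ_K = 625/1690 = 0.3698.
Then L ∝ R²T⁴ gives L_K/L_N = (18.0)² × (0.3698)⁴ = 324.0 × 0.01871 = 6.061.

6.06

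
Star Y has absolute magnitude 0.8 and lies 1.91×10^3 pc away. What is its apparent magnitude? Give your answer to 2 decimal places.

12.21

m = M + 5 log₁₀(d/10 pc) = 0.8 + 5 log₁₀(1.91×10^3/10)
  = 0.8 + 5 × 2.281 = 0.8 + 11.41 = 12.21.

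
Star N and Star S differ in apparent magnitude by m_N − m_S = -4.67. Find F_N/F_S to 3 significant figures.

F_N/F_S = 10^(−(m_N − m_S)/2.5) = 10^(4.67/2.5) = 10^1.868 = 73.79.

73.8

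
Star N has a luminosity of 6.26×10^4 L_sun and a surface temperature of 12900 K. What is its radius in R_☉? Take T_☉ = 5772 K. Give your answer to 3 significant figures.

R/R_☉ = √(L/L_☉) / (T/T_☉)² = √(6.26×10^4) / (2.235)²
       = 250.2 / 4.995 = 50.09.

50.1 R_☉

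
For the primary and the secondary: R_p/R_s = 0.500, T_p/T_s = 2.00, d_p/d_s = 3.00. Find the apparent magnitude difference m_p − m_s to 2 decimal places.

L_p/L_s = (0.500)²(2.00)⁴ = 4.000.
F_p/F_s = (L_p/L_s)/(d_p/d_s)² = 4.000/9.000 = 0.4444.
m_p − m_s = −2.5 log₁₀(0.4444) = 0.88.

0.88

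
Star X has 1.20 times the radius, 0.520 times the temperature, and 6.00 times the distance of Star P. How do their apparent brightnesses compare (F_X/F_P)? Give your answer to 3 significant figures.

0.00292

L_X/L_P = (R_X/R_P)²(T_X/T_P)⁴ = (1.20)² × (0.520)⁴ = 0.1053.
F_X/F_P = (L_X/L_P)/(d_X/d_P)² = 0.1053 / (6.00)² = 0.002925.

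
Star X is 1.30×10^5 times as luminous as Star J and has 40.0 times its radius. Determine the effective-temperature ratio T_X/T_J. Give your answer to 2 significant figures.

3.0

L ∝ R²T⁴ gives T ∝ (L/R²)^(1/4), so
T_X/T_J = (1.30×10^5 / 40.0²)^(1/4) = (81.25)^(1/4) = 3.002.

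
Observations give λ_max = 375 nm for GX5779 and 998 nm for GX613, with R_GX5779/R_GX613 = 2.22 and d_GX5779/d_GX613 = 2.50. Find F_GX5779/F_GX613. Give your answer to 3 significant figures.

39.6

Wien's law: T_GX5779/T_GX613 = λ_GX613/λ_GX5779 = 998/375 = 2.661.
L_GX5779/L_GX613 = (R_GX5779/R_GX613)²(T_GX5779/T_GX613)⁴ = (2.22)²(2.661)⁴ = 247.2.
F_GX5779/F_GX613 = (L_GX5779/L_GX613)/(d_GX5779/d_GX613)² = 247.2/(2.50)² = 39.56.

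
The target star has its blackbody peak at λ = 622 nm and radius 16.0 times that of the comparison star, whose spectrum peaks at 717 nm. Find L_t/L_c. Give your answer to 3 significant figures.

Wien's law gives T ∝ 1/λ_max, so T_t/T_c = λ_c/λ_t = 717/622 = 1.153.
Then L ∝ R²T⁴ gives L_t/L_c = (16.0)² × (1.153)⁴ = 256.0 × 1.766 = 452.0.

452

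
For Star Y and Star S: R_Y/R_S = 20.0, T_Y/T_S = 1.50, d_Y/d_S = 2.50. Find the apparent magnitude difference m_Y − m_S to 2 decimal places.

L_Y/L_S = (20.0)²(1.50)⁴ = 2025.
F_Y/F_S = (L_Y/L_S)/(d_Y/d_S)² = 2025/6.250 = 324.0.
m_Y − m_S = −2.5 log₁₀(324.0) = -6.28.

-6.28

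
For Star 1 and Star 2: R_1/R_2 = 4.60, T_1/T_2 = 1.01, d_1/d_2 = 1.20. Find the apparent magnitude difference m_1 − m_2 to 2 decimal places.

-2.96

L_1/L_2 = (4.60)²(1.01)⁴ = 22.02.
F_1/F_2 = (L_1/L_2)/(d_1/d_2)² = 22.02/1.440 = 15.29.
m_1 − m_2 = −2.5 log₁₀(15.29) = -2.96.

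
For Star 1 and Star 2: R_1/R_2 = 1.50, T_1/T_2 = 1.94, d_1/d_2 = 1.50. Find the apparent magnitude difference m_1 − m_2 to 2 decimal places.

-2.88

L_1/L_2 = (1.50)²(1.94)⁴ = 31.87.
F_1/F_2 = (L_1/L_2)/(d_1/d_2)² = 31.87/2.250 = 14.16.
m_1 − m_2 = −2.5 log₁₀(14.16) = -2.88.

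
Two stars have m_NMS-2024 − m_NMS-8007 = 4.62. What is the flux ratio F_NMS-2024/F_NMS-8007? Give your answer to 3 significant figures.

F_NMS-2024/F_NMS-8007 = 10^(−(m_NMS-2024 − m_NMS-8007)/2.5) = 10^(-4.62/2.5) = 10^-1.848 = 0.01419.

0.0142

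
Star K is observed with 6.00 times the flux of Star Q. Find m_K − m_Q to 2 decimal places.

m_K − m_Q = −2.5 log₁₀(F_K/F_Q) = −2.5 log₁₀(6.00) = −2.5 × (0.778) = -1.945.

-1.95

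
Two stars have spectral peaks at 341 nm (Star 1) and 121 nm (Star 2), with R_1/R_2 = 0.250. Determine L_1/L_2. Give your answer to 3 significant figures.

Wien's law gives T ∝ 1/λ_max, so T_1/T_2 = λ_2/λ_1 = 121/341 = 0.3548.
Then L ∝ R²T⁴ gives L_1/L_2 = (0.250)² × (0.3548)⁴ = 0.06250 × 0.01585 = 9.908×10^-4.

9.91×10^-4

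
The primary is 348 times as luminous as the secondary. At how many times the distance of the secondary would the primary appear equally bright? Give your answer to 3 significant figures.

18.7

Equal flux requires L_p/d_p² = L_s/d_s², so d_p/d_s = √(L_p/L_s)
= √(348) = 18.65.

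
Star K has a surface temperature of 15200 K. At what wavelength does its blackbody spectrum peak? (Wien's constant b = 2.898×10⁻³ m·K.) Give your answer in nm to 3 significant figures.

λ_max = b/T = 2.898×10⁻³ / 15200 = 1.91×10^-7 m = 190.7 nm.

191 nm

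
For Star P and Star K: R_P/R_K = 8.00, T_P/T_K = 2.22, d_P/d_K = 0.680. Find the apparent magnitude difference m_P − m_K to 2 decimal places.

L_P/L_K = (8.00)²(2.22)⁴ = 1555.
F_P/F_K = (L_P/L_K)/(d_P/d_K)² = 1555/0.4624 = 3362.
m_P − m_K = −2.5 log₁₀(3362) = -8.82.

-8.82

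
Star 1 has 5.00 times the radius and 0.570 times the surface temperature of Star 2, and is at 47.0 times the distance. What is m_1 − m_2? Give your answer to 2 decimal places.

L_1/L_2 = (5.00)²(0.570)⁴ = 2.639.
F_1/F_2 = (L_1/L_2)/(d_1/d_2)² = 2.639/2209 = 0.001195.
m_1 − m_2 = −2.5 log₁₀(0.001195) = 7.31.

7.31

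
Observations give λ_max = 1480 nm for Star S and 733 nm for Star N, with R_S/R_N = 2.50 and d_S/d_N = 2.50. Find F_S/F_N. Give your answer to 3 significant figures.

0.0602

Wien's law: T_S/T_N = λ_N/λ_S = 733/1480 = 0.4953.
L_S/L_N = (R_S/R_N)²(T_S/T_N)⁴ = (2.50)²(0.4953)⁴ = 0.3761.
F_S/F_N = (L_S/L_N)/(d_S/d_N)² = 0.3761/(2.50)² = 0.06017.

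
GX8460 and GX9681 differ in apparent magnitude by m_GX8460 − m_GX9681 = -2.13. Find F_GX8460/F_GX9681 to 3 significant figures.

F_GX8460/F_GX9681 = 10^(−(m_GX8460 − m_GX9681)/2.5) = 10^(2.13/2.5) = 10^0.852 = 7.112.

7.11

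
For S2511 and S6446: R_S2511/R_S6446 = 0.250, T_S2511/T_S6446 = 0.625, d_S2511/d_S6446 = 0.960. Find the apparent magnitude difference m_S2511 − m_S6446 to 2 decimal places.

4.96

L_S2511/L_S6446 = (0.250)²(0.625)⁴ = 0.009537.
F_S2511/F_S6446 = (L_S2511/L_S6446)/(d_S2511/d_S6446)² = 0.009537/0.9216 = 0.01035.
m_S2511 − m_S6446 = −2.5 log₁₀(0.01035) = 4.96.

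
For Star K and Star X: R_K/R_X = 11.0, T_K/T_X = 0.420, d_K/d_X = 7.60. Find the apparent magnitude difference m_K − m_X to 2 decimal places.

2.96

L_K/L_X = (11.0)²(0.420)⁴ = 3.765.
F_K/F_X = (L_K/L_X)/(d_K/d_X)² = 3.765/57.76 = 0.06519.
m_K − m_X = −2.5 log₁₀(0.06519) = 2.96.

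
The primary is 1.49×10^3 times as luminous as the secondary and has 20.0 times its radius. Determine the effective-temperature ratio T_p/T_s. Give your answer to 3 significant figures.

1.39

L ∝ R²T⁴ gives T ∝ (L/R²)^(1/4), so
T_p/T_s = (1.49×10^3 / 20.0²)^(1/4) = (3.725)^(1/4) = 1.389.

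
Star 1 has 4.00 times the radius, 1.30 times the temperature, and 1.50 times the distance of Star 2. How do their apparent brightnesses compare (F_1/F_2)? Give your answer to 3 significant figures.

20.3

L_1/L_2 = (R_1/R_2)²(T_1/T_2)⁴ = (4.00)² × (1.30)⁴ = 45.70.
F_1/F_2 = (L_1/L_2)/(d_1/d_2)² = 45.70 / (1.50)² = 20.31.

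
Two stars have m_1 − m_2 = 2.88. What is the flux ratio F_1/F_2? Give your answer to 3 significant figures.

0.0705

F_1/F_2 = 10^(−(m_1 − m_2)/2.5) = 10^(-2.88/2.5) = 10^-1.152 = 0.07047.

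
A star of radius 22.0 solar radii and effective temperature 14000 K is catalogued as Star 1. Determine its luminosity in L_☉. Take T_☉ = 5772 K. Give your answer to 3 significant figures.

1.68×10^4 L_☉

L/L_☉ = (R/R_☉)² (T/T_☉)⁴ = (22.0)² × (14000/5772)⁴
       = 484.0 × (2.426)⁴ = 484.0 × 34.61 = 1.675×10^4.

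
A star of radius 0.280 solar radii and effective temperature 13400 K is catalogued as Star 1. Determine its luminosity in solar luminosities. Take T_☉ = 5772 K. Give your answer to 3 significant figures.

2.28 solar luminosities

L/L_☉ = (R/R_☉)² (T/T_☉)⁴ = (0.280)² × (13400/5772)⁴
       = 0.07840 × (2.322)⁴ = 0.07840 × 29.05 = 2.277.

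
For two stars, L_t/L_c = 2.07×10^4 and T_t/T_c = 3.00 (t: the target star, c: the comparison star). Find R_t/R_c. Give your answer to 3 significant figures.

L ∝ R²T⁴ gives R ∝ √L / T², so
R_t/R_c = √(2.07×10^4) / (3.00)² = 143.9 / 9.000 = 15.99.

16.0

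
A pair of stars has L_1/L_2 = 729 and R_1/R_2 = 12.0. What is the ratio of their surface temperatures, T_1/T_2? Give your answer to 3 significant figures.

1.50

L ∝ R²T⁴ gives T ∝ (L/R²)^(1/4), so
T_1/T_2 = (729 / 12.0²)^(1/4) = (5.062)^(1/4) = 1.500.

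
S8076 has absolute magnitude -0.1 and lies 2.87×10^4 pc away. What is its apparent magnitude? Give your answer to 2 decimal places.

m = M + 5 log₁₀(d/10 pc) = -0.1 + 5 log₁₀(2.87×10^4/10)
  = -0.1 + 5 × 3.458 = -0.1 + 17.29 = 17.19.

17.19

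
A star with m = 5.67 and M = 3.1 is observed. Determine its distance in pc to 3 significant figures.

32.7 pc

m − M = 5 log₁₀(d/10 pc)
5.67 − (3.1) = 2.57 = 5 log₁₀(d/10)
d = 10 × 10^(2.57/5) = 10 × 10^0.514 = 32.66 pc.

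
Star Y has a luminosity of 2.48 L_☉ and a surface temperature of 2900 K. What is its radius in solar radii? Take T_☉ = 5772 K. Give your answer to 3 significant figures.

R/R_☉ = √(L/L_☉) / (T/T_☉)² = √(2.48) / (0.5024)²
       = 1.575 / 0.2524 = 6.239.

6.24 solar radii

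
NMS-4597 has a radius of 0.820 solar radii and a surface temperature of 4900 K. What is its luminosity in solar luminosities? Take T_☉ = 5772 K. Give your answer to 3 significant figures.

L/L_☉ = (R/R_☉)² (T/T_☉)⁴ = (0.820)² × (4900/5772)⁴
       = 0.6724 × (0.8489)⁴ = 0.6724 × 0.5194 = 0.3492.

0.349 solar luminosities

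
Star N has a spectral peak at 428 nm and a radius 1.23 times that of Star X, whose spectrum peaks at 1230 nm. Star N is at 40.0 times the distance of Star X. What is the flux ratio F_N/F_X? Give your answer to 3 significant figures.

Wien's law: T_N/T_X = λ_X/λ_N = 1230/428 = 2.874.
L_N/L_X = (R_N/R_X)²(T_N/T_X)⁴ = (1.23)²(2.874)⁴ = 103.2.
F_N/F_X = (L_N/L_X)/(d_N/d_X)² = 103.2/(40.0)² = 0.06450.

0.0645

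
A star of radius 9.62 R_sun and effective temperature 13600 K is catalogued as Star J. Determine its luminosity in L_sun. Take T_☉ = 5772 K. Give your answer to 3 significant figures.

L/L_☉ = (R/R_☉)² (T/T_☉)⁴ = (9.62)² × (13600/5772)⁴
       = 92.54 × (2.356)⁴ = 92.54 × 30.82 = 2852.

2.85×10^3 L_sun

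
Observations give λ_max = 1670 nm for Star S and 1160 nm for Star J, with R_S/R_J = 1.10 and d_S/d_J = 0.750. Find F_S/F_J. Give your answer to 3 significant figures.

0.501

Wien's law: T_S/T_J = λ_J/λ_S = 1160/1670 = 0.6946.
L_S/L_J = (R_S/R_J)²(T_S/T_J)⁴ = (1.10)²(0.6946)⁴ = 0.2817.
F_S/F_J = (L_S/L_J)/(d_S/d_J)² = 0.2817/(0.750)² = 0.5008.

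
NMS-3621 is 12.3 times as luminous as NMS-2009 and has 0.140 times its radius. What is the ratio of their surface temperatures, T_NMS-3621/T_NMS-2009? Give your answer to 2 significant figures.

L ∝ R²T⁴ gives T ∝ (L/R²)^(1/4), so
T_NMS-3621/T_NMS-2009 = (12.3 / 0.140²)^(1/4) = (627.6)^(1/4) = 5.005.

5.0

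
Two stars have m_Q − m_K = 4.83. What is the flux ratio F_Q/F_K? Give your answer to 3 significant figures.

F_Q/F_K = 10^(−(m_Q − m_K)/2.5) = 10^(-4.83/2.5) = 10^-1.932 = 0.01169.

0.0117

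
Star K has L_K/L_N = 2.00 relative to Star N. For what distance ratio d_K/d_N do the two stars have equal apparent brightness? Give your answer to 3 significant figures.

1.41

Equal flux requires L_K/d_K² = L_N/d_N², so d_K/d_N = √(L_K/L_N)
= √(2.00) = 1.414.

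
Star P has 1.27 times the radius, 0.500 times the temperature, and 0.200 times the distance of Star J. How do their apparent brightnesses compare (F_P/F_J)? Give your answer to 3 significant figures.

2.52

L_P/L_J = (R_P/R_J)²(T_P/T_J)⁴ = (1.27)² × (0.500)⁴ = 0.1008.
F_P/F_J = (L_P/L_J)/(d_P/d_J)² = 0.1008 / (0.200)² = 2.520.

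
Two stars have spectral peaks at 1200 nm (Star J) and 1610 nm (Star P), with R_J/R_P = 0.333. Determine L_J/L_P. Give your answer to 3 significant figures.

0.359

Wien's law gives T ∝ 1/λ_max, so T_J/T_P = λ_P/λ_J = 1610/1200 = 1.342.
Then L ∝ R²T⁴ gives L_J/L_P = (0.333)² × (1.342)⁴ = 0.1109 × 3.240 = 0.3593.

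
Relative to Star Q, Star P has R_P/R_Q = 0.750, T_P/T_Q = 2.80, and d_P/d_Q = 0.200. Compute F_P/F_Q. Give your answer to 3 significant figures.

L_P/L_Q = (R_P/R_Q)²(T_P/T_Q)⁴ = (0.750)² × (2.80)⁴ = 34.57.
F_P/F_Q = (L_P/L_Q)/(d_P/d_Q)² = 34.57 / (0.200)² = 864.4.

864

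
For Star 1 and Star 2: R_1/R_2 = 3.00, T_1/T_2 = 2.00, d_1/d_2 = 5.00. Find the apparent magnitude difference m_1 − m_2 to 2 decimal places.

-1.90

L_1/L_2 = (3.00)²(2.00)⁴ = 144.0.
F_1/F_2 = (L_1/L_2)/(d_1/d_2)² = 144.0/25.00 = 5.760.
m_1 − m_2 = −2.5 log₁₀(5.760) = -1.90.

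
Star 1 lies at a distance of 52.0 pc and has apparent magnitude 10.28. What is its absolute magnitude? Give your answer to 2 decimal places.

6.70

M = m − 5 log₁₀(d/10 pc) = 10.28 − 5 log₁₀(52.0/10)
  = 10.28 − 5 × 0.716 = 10.28 − 3.58 = 6.70.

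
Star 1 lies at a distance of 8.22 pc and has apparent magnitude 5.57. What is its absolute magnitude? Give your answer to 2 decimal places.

M = m − 5 log₁₀(d/10 pc) = 5.57 − 5 log₁₀(8.22/10)
  = 5.57 − 5 × -0.085 = 5.57 − -0.43 = 6.00.

6.00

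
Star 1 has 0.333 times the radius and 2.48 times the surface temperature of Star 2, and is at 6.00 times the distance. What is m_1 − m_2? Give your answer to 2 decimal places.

2.33

L_1/L_2 = (0.333)²(2.48)⁴ = 4.195.
F_1/F_2 = (L_1/L_2)/(d_1/d_2)² = 4.195/36.00 = 0.1165.
m_1 − m_2 = −2.5 log₁₀(0.1165) = 2.33.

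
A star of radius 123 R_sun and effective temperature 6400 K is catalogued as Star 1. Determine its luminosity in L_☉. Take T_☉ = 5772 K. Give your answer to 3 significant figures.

L/L_☉ = (R/R_☉)² (T/T_☉)⁴ = (123)² × (6400/5772)⁴
       = 1.513×10^4 × (1.109)⁴ = 1.513×10^4 × 1.512 = 2.287×10^4.

2.29×10^4 L_☉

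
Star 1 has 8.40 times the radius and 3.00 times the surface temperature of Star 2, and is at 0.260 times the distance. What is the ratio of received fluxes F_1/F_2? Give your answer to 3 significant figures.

L_1/L_2 = (R_1/R_2)²(T_1/T_2)⁴ = (8.40)² × (3.00)⁴ = 5715.
F_1/F_2 = (L_1/L_2)/(d_1/d_2)² = 5715 / (0.260)² = 8.455×10^4.

8.45×10^4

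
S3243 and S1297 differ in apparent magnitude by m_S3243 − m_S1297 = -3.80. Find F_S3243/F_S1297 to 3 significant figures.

F_S3243/F_S1297 = 10^(−(m_S3243 − m_S1297)/2.5) = 10^(3.80/2.5) = 10^1.520 = 33.11.

33.1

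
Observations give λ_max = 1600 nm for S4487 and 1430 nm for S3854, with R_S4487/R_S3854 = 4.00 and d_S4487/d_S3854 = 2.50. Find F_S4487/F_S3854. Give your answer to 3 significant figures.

1.63

Wien's law: T_S4487/T_S3854 = λ_S3854/λ_S4487 = 1430/1600 = 0.8938.
L_S4487/L_S3854 = (R_S4487/R_S3854)²(T_S4487/T_S3854)⁴ = (4.00)²(0.8938)⁴ = 10.21.
F_S4487/F_S3854 = (L_S4487/L_S3854)/(d_S4487/d_S3854)² = 10.21/(2.50)² = 1.633.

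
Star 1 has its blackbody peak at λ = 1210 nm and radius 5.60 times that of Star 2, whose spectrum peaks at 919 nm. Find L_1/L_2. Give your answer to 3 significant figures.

Wien's law gives T ∝ 1/λ_max, so T_1/T_2 = λ_2/λ_1 = 919/1210 = 0.7595.
Then L ∝ R²T⁴ gives L_1/L_2 = (5.60)² × (0.7595)⁴ = 31.36 × 0.3328 = 10.44.

10.4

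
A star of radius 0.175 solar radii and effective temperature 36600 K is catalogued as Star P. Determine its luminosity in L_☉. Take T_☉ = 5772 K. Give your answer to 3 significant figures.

L/L_☉ = (R/R_☉)² (T/T_☉)⁴ = (0.175)² × (36600/5772)⁴
       = 0.03062 × (6.341)⁴ = 0.03062 × 1617 = 49.51.

49.5 L_☉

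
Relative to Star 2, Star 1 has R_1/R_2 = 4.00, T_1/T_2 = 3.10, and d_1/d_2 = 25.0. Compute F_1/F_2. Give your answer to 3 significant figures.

L_1/L_2 = (R_1/R_2)²(T_1/T_2)⁴ = (4.00)² × (3.10)⁴ = 1478.
F_1/F_2 = (L_1/L_2)/(d_1/d_2)² = 1478 / (25.0)² = 2.364.

2.36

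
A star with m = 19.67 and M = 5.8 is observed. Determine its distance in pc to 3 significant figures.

m − M = 5 log₁₀(d/10 pc)
19.67 − (5.8) = 13.87 = 5 log₁₀(d/10)
d = 10 × 10^(13.87/5) = 10 × 10^2.774 = 5943 pc.

5.94×10^3 pc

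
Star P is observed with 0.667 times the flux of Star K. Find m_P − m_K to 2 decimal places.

m_P − m_K = −2.5 log₁₀(F_P/F_K) = −2.5 log₁₀(0.667) = −2.5 × (-0.176) = 0.440.

0.44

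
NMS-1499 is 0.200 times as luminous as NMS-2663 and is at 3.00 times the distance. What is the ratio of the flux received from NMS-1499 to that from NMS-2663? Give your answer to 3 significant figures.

0.0222

F = L/(4πd²), so F_NMS-1499/F_NMS-2663 = (L_NMS-1499/L_NMS-2663) / (d_NMS-1499/d_NMS-2663)²
= 0.200 / (3.00)² = 0.200 / 9.000 = 0.02222.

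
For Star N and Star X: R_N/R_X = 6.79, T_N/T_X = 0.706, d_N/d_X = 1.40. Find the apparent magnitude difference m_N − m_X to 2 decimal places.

L_N/L_X = (6.79)²(0.706)⁴ = 11.45.
F_N/F_X = (L_N/L_X)/(d_N/d_X)² = 11.45/1.960 = 5.844.
m_N − m_X = −2.5 log₁₀(5.844) = -1.92.

-1.92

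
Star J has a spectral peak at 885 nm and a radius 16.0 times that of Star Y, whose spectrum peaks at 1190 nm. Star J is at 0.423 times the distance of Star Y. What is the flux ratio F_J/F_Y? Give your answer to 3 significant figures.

Wien's law: T_J/T_Y = λ_Y/λ_J = 1190/885 = 1.345.
L_J/L_Y = (R_J/R_Y)²(T_J/T_Y)⁴ = (16.0)²(1.345)⁴ = 836.9.
F_J/F_Y = (L_J/L_Y)/(d_J/d_Y)² = 836.9/(0.423)² = 4677.

4.68×10^3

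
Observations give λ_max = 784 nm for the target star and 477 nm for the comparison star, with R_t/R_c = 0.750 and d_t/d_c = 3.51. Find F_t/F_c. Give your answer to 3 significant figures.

0.00626

Wien's law: T_t/T_c = λ_c/λ_t = 477/784 = 0.6084.
L_t/L_c = (R_t/R_c)²(T_t/T_c)⁴ = (0.750)²(0.6084)⁴ = 0.07708.
F_t/F_c = (L_t/L_c)/(d_t/d_c)² = 0.07708/(3.51)² = 0.006256.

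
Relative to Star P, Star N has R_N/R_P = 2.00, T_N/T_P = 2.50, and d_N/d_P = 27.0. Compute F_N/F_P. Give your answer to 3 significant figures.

0.214

L_N/L_P = (R_N/R_P)²(T_N/T_P)⁴ = (2.00)² × (2.50)⁴ = 156.2.
F_N/F_P = (L_N/L_P)/(d_N/d_P)² = 156.2 / (27.0)² = 0.2143.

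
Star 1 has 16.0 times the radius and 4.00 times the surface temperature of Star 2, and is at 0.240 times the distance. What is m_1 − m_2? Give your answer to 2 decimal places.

-15.14

L_1/L_2 = (16.0)²(4.00)⁴ = 6.554×10^4.
F_1/F_2 = (L_1/L_2)/(d_1/d_2)² = 6.554×10^4/0.05760 = 1.138×10^6.
m_1 − m_2 = −2.5 log₁₀(1.138×10^6) = -15.14.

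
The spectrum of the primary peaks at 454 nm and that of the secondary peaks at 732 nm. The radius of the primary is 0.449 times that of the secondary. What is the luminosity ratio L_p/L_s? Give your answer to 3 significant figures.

1.36

Wien's law gives T ∝ 1/λ_max, so T_p/T_s = λ_s/λ_p = 732/454 = 1.612.
Then L ∝ R²T⁴ gives L_p/L_s = (0.449)² × (1.612)⁴ = 0.2016 × 6.758 = 1.362.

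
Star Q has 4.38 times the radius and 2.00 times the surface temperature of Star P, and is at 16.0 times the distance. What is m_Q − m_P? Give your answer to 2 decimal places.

-0.20

L_Q/L_P = (4.38)²(2.00)⁴ = 307.0.
F_Q/F_P = (L_Q/L_P)/(d_Q/d_P)² = 307.0/256.0 = 1.199.
m_Q − m_P = −2.5 log₁₀(1.199) = -0.20.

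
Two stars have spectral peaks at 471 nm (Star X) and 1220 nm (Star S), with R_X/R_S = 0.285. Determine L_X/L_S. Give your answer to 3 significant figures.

Wien's law gives T ∝ 1/λ_max, so T_X/T_S = λ_S/λ_X = 1220/471 = 2.590.
Then L ∝ R²T⁴ gives L_X/L_S = (0.285)² × (2.590)⁴ = 0.08122 × 45.01 = 3.656.

3.66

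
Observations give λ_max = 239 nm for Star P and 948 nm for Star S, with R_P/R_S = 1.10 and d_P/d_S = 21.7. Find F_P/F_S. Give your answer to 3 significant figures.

0.636

Wien's law: T_P/T_S = λ_S/λ_P = 948/239 = 3.967.
L_P/L_S = (R_P/R_S)²(T_P/T_S)⁴ = (1.10)²(3.967)⁴ = 299.5.
F_P/F_S = (L_P/L_S)/(d_P/d_S)² = 299.5/(21.7)² = 0.6361.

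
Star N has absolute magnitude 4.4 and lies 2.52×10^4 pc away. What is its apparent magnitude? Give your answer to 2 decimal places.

m = M + 5 log₁₀(d/10 pc) = 4.4 + 5 log₁₀(2.52×10^4/10)
  = 4.4 + 5 × 3.401 = 4.4 + 17.01 = 21.41.

21.41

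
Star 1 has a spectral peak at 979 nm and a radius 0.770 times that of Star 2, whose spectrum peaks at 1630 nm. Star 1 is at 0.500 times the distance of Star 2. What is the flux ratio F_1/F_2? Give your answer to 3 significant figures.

18.2

Wien's law: T_1/T_2 = λ_2/λ_1 = 1630/979 = 1.665.
L_1/L_2 = (R_1/R_2)²(T_1/T_2)⁴ = (0.770)²(1.665)⁴ = 4.556.
F_1/F_2 = (L_1/L_2)/(d_1/d_2)² = 4.556/(0.500)² = 18.22.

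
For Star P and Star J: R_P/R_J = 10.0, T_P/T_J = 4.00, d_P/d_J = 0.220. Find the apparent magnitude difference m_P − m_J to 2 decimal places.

L_P/L_J = (10.0)²(4.00)⁴ = 2.560×10^4.
F_P/F_J = (L_P/L_J)/(d_P/d_J)² = 2.560×10^4/0.04840 = 5.289×10^5.
m_P − m_J = −2.5 log₁₀(5.289×10^5) = -14.31.

-14.31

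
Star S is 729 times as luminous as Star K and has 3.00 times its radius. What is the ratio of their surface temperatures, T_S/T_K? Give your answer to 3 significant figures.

L ∝ R²T⁴ gives T ∝ (L/R²)^(1/4), so
T_S/T_K = (729 / 3.00²)^(1/4) = (81.00)^(1/4) = 3.000.

3.00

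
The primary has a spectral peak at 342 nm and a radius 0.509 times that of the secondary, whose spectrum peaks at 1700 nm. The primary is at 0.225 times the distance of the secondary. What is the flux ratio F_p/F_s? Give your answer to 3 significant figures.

3.12×10^3

Wien's law: T_p/T_s = λ_s/λ_p = 1700/342 = 4.971.
L_p/L_s = (R_p/R_s)²(T_p/T_s)⁴ = (0.509)²(4.971)⁴ = 158.2.
F_p/F_s = (L_p/L_s)/(d_p/d_s)² = 158.2/(0.225)² = 3124.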